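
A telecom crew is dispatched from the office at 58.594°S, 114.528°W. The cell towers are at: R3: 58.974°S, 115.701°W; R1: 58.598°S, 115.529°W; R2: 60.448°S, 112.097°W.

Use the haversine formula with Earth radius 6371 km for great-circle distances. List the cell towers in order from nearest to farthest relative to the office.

R1, R3, R2

Computing each great-circle distance from 58.594°S, 114.528°W:
R1 58.598°S, 115.529°W: 58.0 km
R3 58.974°S, 115.701°W: 79.7 km
R2 60.448°S, 112.097°W: 247.6 km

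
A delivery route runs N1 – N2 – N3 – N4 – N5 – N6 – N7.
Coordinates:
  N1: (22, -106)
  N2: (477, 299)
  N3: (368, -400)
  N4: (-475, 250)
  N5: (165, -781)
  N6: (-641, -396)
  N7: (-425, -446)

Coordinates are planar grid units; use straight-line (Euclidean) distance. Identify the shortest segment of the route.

N6–N7

Leg distances:
N1→N2: 609.1
N2→N3: 707.4
N3→N4: 1064.5
N4→N5: 1213.5
N5→N6: 893.2
N6→N7: 221.7
The shortest leg is N6–N7 at 221.7.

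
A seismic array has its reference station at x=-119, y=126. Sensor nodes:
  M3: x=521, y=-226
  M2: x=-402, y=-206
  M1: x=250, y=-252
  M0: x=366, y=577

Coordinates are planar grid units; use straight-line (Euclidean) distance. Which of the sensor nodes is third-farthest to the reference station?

M1

Distances from the reference station (x=-119, y=126):
M3: 730.4
M0: 662.3
M1: 528.2
M2: 436.2
The third-farthest is M1 at 528.2.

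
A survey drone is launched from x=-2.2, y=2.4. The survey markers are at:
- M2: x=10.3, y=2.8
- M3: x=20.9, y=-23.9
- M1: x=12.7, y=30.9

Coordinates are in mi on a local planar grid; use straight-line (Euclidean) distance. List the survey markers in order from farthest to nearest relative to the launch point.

M3, M1, M2

Distances from the launch point:
M3 x=20.9, y=-23.9: 35.0 mi
M1 x=12.7, y=30.9: 32.2 mi
M2 x=10.3, y=2.8: 12.5 mi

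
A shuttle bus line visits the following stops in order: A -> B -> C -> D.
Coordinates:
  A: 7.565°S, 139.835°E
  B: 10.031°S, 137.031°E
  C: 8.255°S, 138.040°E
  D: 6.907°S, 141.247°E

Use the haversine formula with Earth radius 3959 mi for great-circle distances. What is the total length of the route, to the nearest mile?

636 mi

Leg distances:
A→B: 256.3 mi  (cumulative 256.3 mi)
B→C: 140.7 mi  (cumulative 397.0 mi)
C→D: 238.6 mi  (cumulative 635.6 mi)
Total route length ≈ 636 mi.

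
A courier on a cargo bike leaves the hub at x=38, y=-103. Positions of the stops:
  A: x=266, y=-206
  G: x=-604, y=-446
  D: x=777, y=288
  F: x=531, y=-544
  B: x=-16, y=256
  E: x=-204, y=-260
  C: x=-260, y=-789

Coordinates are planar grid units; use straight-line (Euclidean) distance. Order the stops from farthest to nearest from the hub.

Computing each straight-line distance from x=38, y=-103:
D x=777, y=288: 836.1
C x=-260, y=-789: 747.9
G x=-604, y=-446: 727.9
F x=531, y=-544: 661.5
B x=-16, y=256: 363.0
E x=-204, y=-260: 288.5
A x=266, y=-206: 250.2

D, C, G, F, B, E, A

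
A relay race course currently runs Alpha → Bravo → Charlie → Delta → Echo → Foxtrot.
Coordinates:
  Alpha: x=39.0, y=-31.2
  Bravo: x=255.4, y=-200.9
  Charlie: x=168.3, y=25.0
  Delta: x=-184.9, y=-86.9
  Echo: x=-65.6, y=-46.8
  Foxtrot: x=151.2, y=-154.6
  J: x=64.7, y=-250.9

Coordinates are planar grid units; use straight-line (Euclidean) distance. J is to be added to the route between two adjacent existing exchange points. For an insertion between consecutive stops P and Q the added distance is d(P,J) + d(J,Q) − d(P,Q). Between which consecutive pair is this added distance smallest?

between Echo and Foxtrot

Added distance for inserting J between each consecutive pair:
Alpha–Bravo: 143.3
Bravo–Charlie: 249.7
Charlie–Delta: 222.9
Delta–Echo: 414.9
Echo–Foxtrot: 129.5
Smallest added distance is 129.5, inserting between Echo and Foxtrot.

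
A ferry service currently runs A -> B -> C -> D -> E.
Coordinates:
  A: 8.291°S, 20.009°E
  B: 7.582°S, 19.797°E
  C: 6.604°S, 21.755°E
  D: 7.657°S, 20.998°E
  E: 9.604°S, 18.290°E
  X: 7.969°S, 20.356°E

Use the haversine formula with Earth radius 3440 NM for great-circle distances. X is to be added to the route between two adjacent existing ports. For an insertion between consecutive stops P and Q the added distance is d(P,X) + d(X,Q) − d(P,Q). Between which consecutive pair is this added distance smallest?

between D and E

Added distance for inserting X between each consecutive pair:
A–B: 24.4 NM
B–C: 26.8 NM
C–D: 81.7 NM
D–E: 0.8 NM
Smallest added distance is 0.8 NM, inserting between D and E.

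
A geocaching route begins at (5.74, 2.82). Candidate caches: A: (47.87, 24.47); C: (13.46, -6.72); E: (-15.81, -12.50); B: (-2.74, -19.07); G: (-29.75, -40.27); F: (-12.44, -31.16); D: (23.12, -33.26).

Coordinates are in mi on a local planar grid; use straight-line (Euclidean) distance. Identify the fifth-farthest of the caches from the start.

E

Distance to each, sorted:
G: 55.8 mi
A: 47.4 mi
D: 40.0 mi
F: 38.5 mi
E: 26.4 mi
B: 23.5 mi
C: 12.3 mi
The fifth-farthest is E at 26.4 mi.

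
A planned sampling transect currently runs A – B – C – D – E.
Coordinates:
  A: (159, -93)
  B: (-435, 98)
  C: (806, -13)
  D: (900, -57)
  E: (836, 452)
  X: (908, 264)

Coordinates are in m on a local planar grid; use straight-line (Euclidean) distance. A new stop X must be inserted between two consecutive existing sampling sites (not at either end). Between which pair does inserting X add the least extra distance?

between D and E

Added distance for inserting X between each consecutive pair:
A–B: 1559.0 m
B–C: 402.4 m
C–D: 512.5 m
D–E: 9.4 m
Smallest added distance is 9.4 m, inserting between D and E.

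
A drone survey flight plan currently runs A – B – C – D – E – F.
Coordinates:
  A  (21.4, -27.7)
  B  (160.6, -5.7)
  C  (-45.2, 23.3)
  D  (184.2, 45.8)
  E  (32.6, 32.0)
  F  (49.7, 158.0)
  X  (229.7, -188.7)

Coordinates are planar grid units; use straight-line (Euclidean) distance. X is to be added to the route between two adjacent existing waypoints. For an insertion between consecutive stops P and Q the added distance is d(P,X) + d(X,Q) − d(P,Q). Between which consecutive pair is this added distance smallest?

Added distance for inserting X between each consecutive pair:
A–B: 318.0
B–C: 334.9
C–D: 355.5
D–E: 382.5
E–F: 559.4
Smallest added distance is 318.0, inserting between A and B.

between A and B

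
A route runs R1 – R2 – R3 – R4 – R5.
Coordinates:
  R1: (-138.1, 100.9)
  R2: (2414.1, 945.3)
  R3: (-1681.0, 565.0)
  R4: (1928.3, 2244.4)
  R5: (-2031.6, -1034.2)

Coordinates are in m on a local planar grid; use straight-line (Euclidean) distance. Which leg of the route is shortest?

R1–R2

Leg distances:
R1→R2: 2688.3 m
R2→R3: 4112.7 m
R3→R4: 3980.9 m
R4→R5: 5141.0 m
The shortest leg is R1–R2 at 2688.3 m.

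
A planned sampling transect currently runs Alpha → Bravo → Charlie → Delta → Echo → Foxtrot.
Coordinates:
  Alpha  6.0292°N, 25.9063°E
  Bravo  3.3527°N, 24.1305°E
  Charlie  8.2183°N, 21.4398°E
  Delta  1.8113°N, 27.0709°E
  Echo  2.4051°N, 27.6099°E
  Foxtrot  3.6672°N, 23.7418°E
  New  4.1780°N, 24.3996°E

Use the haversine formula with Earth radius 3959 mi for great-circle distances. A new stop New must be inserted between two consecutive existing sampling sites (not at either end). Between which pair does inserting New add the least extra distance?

Added distance for inserting New between each consecutive pair:
Alpha–Bravo: 2.9 mi
Bravo–Charlie: 21.6 mi
Charlie–Delta: 3.5 mi
Delta–Echo: 444.1 mi
Echo–Foxtrot: 29.8 mi
Smallest added distance is 2.9 mi, inserting between Alpha and Bravo.

between Alpha and Bravo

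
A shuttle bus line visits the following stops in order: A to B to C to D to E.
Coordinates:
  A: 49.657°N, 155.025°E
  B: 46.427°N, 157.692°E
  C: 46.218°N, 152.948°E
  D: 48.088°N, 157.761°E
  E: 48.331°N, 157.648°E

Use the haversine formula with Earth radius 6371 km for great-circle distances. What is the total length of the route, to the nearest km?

Leg distances:
A→B: 410.2 km  (cumulative 410.2 km)
B→C: 365.0 km  (cumulative 775.2 km)
C→D: 419.0 km  (cumulative 1194.2 km)
D→E: 28.3 km  (cumulative 1222.5 km)
Total route length ≈ 1223 km.

1223 km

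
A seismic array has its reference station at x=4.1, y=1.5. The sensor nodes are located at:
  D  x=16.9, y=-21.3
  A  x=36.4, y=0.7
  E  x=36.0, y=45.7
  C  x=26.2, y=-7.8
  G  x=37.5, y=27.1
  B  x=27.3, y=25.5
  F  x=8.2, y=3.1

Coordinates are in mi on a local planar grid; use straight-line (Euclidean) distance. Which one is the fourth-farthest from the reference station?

Distances from the reference station (x=4.1, y=1.5):
E: 54.5 mi
G: 42.1 mi
B: 33.4 mi
A: 32.3 mi
D: 26.1 mi
C: 24.0 mi
F: 4.4 mi
The fourth-farthest is A at 32.3 mi.

A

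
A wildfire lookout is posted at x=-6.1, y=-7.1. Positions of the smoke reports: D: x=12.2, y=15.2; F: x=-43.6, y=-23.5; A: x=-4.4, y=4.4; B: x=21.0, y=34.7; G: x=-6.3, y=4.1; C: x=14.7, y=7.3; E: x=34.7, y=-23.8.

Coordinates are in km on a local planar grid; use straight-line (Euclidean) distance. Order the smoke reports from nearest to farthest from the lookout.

Distances from the lookout:
G x=-6.3, y=4.1: 11.2 km
A x=-4.4, y=4.4: 11.6 km
C x=14.7, y=7.3: 25.3 km
D x=12.2, y=15.2: 28.8 km
F x=-43.6, y=-23.5: 40.9 km
E x=34.7, y=-23.8: 44.1 km
B x=21.0, y=34.7: 49.8 km

G, A, C, D, F, E, B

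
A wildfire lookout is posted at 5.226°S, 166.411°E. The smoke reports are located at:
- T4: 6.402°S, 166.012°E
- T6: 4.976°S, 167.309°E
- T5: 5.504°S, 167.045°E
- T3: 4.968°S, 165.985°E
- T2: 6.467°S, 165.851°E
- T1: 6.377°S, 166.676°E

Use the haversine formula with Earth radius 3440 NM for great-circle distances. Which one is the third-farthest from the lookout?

Distance to each, sorted:
T2: 81.7 NM
T4: 74.5 NM
T1: 70.9 NM
T6: 55.8 NM
T5: 41.4 NM
T3: 29.8 NM
The third-farthest is T1 at 70.9 NM.

T1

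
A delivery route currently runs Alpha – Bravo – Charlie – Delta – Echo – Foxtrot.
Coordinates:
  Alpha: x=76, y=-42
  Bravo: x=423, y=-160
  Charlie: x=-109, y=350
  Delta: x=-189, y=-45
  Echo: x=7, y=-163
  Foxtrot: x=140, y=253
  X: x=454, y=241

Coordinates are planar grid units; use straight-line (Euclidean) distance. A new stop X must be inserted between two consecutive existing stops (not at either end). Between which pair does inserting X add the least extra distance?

Added distance for inserting X between each consecutive pair:
Alpha–Bravo: 507.9
Bravo–Charlie: 238.7
Charlie–Delta: 874.2
Delta–Echo: 1077.5
Echo–Foxtrot: 480.0
Smallest added distance is 238.7, inserting between Bravo and Charlie.

between Bravo and Charlie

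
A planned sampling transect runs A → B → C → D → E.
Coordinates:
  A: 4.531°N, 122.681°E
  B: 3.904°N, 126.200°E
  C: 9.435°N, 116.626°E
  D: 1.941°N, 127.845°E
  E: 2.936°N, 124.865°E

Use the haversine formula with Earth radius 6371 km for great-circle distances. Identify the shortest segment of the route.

Leg distances:
A→B: 396.4 km
B→C: 1222.8 km
C→D: 1494.3 km
D→E: 349.1 km
The shortest leg is D–E at 349.1 km.

D–E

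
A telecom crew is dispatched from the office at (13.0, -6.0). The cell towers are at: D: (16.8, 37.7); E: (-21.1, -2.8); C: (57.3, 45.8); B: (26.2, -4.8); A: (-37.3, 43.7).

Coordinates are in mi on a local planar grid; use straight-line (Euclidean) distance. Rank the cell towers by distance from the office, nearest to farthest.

B, E, D, C, A

Distances from the office:
B (26.2, -4.8): 13.3 mi
E (-21.1, -2.8): 34.2 mi
D (16.8, 37.7): 43.9 mi
C (57.3, 45.8): 68.2 mi
A (-37.3, 43.7): 70.7 mi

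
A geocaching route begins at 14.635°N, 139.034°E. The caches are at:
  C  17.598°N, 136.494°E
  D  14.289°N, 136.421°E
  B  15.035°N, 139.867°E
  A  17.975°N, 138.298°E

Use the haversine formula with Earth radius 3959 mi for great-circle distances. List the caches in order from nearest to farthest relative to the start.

Computing each great-circle distance from 14.635°N, 139.034°E:
B 15.035°N, 139.867°E: 62.1 mi
D 14.289°N, 136.421°E: 176.5 mi
A 17.975°N, 138.298°E: 235.9 mi
C 17.598°N, 136.494°E: 265.2 mi

B, D, A, C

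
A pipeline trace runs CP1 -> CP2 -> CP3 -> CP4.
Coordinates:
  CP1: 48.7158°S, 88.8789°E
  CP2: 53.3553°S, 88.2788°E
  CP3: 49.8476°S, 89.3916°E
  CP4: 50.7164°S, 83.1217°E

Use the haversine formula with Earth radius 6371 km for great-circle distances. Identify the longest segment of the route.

Leg distances:
CP1→CP2: 517.6 km
CP2→CP3: 397.5 km
CP3→CP4: 455.7 km
The longest leg is CP1–CP2 at 517.6 km.

CP1–CP2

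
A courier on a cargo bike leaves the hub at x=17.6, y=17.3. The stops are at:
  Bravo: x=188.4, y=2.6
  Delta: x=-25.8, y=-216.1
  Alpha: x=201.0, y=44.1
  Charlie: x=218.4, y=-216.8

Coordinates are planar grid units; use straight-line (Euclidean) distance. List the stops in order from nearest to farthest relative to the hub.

Distances from the hub:
Bravo x=188.4, y=2.6: 171.4
Alpha x=201.0, y=44.1: 185.3
Delta x=-25.8, y=-216.1: 237.4
Charlie x=218.4, y=-216.8: 308.4

Bravo, Alpha, Delta, Charlie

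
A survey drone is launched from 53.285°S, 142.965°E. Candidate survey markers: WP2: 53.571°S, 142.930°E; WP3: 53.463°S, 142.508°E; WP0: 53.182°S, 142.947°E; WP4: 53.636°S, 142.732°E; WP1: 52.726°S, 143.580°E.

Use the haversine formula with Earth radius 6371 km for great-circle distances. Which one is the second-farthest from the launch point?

Distance to each, sorted:
WP1: 74.5 km
WP4: 42.0 km
WP3: 36.2 km
WP2: 31.9 km
WP0: 11.5 km
The second-farthest is WP4 at 42.0 km.

WP4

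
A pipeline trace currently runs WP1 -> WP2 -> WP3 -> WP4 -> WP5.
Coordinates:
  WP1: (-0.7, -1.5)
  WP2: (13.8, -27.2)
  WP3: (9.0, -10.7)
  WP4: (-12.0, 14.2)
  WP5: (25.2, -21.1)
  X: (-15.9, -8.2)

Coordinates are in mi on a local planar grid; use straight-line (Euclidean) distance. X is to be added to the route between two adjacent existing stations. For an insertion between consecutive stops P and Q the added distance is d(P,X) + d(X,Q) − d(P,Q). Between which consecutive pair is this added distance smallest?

Added distance for inserting X between each consecutive pair:
WP1–WP2: 22.4 mi
WP2–WP3: 43.1 mi
WP3–WP4: 15.2 mi
WP4–WP5: 14.5 mi
Smallest added distance is 14.5 mi, inserting between WP4 and WP5.

between WP4 and WP5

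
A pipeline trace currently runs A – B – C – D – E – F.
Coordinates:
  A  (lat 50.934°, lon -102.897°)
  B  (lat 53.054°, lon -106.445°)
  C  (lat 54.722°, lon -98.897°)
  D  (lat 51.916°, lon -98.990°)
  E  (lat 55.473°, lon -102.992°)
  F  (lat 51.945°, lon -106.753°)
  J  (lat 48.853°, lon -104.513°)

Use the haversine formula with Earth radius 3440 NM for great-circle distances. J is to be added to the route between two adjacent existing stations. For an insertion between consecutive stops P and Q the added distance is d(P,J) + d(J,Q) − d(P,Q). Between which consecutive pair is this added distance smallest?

Added distance for inserting J between each consecutive pair:
A–B: 219.5 NM
B–C: 386.7 NM
C–D: 520.8 NM
D–E: 424.9 NM
E–F: 355.4 NM
Smallest added distance is 219.5 NM, inserting between A and B.

between A and B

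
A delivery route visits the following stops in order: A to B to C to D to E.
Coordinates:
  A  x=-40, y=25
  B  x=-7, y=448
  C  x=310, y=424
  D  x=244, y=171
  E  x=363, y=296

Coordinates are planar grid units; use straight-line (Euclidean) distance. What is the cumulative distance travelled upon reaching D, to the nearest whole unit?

Leg distances:
A→B: 424.3  (cumulative 424.3)
B→C: 317.9  (cumulative 742.2)
C→D: 261.5  (cumulative 1003.7)
Cumulative distance at D ≈ 1004.

1004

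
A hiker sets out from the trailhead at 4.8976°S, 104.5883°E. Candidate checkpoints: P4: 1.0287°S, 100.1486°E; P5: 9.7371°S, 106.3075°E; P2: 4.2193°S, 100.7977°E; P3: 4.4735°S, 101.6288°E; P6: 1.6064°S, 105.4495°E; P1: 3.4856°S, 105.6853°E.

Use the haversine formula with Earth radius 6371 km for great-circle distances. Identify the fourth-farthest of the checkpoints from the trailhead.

Distances from the trailhead (4.8976°S, 104.5883°E):
P4: 654.2 km
P5: 570.5 km
P2: 426.9 km
P6: 378.2 km
P3: 331.4 km
P1: 198.6 km
The fourth-farthest is P6 at 378.2 km.

P6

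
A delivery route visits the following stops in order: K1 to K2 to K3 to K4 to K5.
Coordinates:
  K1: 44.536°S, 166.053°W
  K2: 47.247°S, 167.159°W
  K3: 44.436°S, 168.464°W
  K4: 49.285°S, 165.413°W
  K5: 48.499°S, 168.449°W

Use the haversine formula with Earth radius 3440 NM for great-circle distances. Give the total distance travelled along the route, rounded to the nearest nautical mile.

792 NM

Leg distances:
K1→K2: 169.2 NM  (cumulative 169.2 NM)
K2→K3: 177.4 NM  (cumulative 346.6 NM)
K3→K4: 316.9 NM  (cumulative 663.4 NM)
K4→K5: 128.8 NM  (cumulative 792.2 NM)
Total route length ≈ 792 NM.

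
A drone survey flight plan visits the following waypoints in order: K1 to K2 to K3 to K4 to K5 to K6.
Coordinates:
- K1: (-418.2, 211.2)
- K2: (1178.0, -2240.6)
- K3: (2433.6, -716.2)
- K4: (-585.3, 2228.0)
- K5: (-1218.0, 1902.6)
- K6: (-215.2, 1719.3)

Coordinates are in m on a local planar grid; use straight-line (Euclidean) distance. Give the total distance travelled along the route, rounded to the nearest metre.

10848 m

Leg distances:
K1→K2: 2925.6 m  (cumulative 2925.6 m)
K2→K3: 1974.9 m  (cumulative 4900.5 m)
K3→K4: 4216.9 m  (cumulative 9117.4 m)
K4→K5: 711.5 m  (cumulative 9828.9 m)
K5→K6: 1019.4 m  (cumulative 10848.3 m)
Total route length ≈ 10848 m.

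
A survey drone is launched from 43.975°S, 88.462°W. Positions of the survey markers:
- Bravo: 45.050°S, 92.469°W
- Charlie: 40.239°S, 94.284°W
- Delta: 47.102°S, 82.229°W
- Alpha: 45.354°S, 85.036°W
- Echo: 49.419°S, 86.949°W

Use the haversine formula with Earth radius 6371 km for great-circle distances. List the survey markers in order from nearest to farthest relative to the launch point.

Alpha, Bravo, Delta, Echo, Charlie

Computing each great-circle distance from 43.975°S, 88.462°W:
Alpha 45.354°S, 85.036°W: 311.3 km
Bravo 45.050°S, 92.469°W: 339.4 km
Delta 47.102°S, 82.229°W: 596.8 km
Echo 49.419°S, 86.949°W: 616.2 km
Charlie 40.239°S, 94.284°W: 634.7 km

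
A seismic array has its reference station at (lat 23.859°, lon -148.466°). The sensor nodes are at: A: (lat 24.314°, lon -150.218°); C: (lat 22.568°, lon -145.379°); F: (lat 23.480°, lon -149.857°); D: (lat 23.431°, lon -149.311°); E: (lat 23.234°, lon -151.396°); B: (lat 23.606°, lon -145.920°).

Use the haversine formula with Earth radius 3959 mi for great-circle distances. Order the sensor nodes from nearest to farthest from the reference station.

Computing each great-circle distance from (lat 23.859°, lon -148.466°):
D (lat 23.431°, lon -149.311°): 61.1 mi
F (lat 23.480°, lon -149.857°): 91.8 mi
A (lat 24.314°, lon -150.218°): 114.9 mi
B (lat 23.606°, lon -145.920°): 162.0 mi
E (lat 23.234°, lon -151.396°): 190.6 mi
C (lat 22.568°, lon -145.379°): 215.4 mi

D, F, A, B, E, C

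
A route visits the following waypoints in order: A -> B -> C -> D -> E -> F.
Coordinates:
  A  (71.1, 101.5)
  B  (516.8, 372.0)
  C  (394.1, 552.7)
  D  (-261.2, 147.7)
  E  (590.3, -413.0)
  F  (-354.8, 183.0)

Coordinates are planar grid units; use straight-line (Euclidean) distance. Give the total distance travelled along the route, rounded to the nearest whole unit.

3647

Leg distances:
A→B: 521.4  (cumulative 521.4)
B→C: 218.4  (cumulative 739.8)
C→D: 770.4  (cumulative 1510.1)
D→E: 1019.5  (cumulative 2529.7)
E→F: 1117.3  (cumulative 3647.0)
Total route length ≈ 3647.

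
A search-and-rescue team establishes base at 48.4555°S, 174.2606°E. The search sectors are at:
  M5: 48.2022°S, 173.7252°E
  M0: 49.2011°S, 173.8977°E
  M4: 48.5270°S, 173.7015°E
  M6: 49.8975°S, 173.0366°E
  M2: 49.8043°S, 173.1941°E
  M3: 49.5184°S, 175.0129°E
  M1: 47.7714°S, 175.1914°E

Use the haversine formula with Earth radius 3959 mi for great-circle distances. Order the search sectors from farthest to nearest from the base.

Computing each great-circle distance from 48.4555°S, 174.2606°E:
M6 49.8975°S, 173.0366°E: 113.9 mi
M2 49.8043°S, 173.1941°E: 104.9 mi
M3 49.5184°S, 175.0129°E: 81.0 mi
M1 47.7714°S, 175.1914°E: 63.9 mi
M0 49.2011°S, 173.8977°E: 54.1 mi
M5 48.2022°S, 173.7252°E: 30.2 mi
M4 48.5270°S, 173.7015°E: 26.1 mi

M6, M2, M3, M1, M0, M5, M4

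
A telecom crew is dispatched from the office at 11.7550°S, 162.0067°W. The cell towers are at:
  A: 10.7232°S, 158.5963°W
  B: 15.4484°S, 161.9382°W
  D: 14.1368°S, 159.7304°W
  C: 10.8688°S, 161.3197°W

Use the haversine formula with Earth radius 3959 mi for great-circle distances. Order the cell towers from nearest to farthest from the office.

Distances from the office:
C 10.8688°S, 161.3197°W: 76.9 mi
D 14.1368°S, 159.7304°W: 224.9 mi
A 10.7232°S, 158.5963°W: 241.9 mi
B 15.4484°S, 161.9382°W: 255.2 mi

C, D, A, B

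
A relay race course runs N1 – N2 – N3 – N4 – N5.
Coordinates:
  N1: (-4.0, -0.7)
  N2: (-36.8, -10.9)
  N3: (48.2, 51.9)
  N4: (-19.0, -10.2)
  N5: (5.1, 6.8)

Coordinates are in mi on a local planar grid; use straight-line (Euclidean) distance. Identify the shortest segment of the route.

Leg distances:
N1→N2: 34.3 mi
N2→N3: 105.7 mi
N3→N4: 91.5 mi
N4→N5: 29.5 mi
The shortest leg is N4–N5 at 29.5 mi.

N4–N5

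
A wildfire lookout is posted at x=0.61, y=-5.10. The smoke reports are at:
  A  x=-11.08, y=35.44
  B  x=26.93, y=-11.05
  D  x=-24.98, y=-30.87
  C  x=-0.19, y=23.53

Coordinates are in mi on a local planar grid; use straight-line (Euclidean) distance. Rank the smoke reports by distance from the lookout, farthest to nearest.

A, D, C, B

Distances from the lookout:
A x=-11.08, y=35.44: 42.2 mi
D x=-24.98, y=-30.87: 36.3 mi
C x=-0.19, y=23.53: 28.6 mi
B x=26.93, y=-11.05: 27.0 mi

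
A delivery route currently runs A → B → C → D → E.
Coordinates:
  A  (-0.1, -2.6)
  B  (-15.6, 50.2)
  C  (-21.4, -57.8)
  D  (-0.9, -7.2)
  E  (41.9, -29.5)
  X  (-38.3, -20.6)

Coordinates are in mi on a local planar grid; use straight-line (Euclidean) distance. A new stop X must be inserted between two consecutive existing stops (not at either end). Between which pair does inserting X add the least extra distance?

between B and C

Added distance for inserting X between each consecutive pair:
A–B: 61.6 mi
B–C: 7.1 mi
C–D: 26.0 mi
D–E: 72.2 mi
Smallest added distance is 7.1 mi, inserting between B and C.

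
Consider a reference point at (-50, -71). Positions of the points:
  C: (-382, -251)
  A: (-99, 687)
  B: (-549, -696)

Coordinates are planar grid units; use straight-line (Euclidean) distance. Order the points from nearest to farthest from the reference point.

C, A, B

Distance from the reference point at (-50, -71) to each:
C (-382, -251): 377.7
A (-99, 687): 759.6
B (-549, -696): 799.8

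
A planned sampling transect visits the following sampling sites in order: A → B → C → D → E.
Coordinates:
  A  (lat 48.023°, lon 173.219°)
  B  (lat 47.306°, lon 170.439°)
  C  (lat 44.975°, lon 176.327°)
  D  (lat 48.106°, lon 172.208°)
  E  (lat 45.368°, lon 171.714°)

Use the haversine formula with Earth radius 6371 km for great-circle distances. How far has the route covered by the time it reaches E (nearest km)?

1521 km

Leg distances:
A→B: 222.9 km  (cumulative 222.9 km)
B→C: 522.3 km  (cumulative 745.2 km)
C→D: 469.4 km  (cumulative 1214.6 km)
D→E: 306.8 km  (cumulative 1521.3 km)
Cumulative distance at E ≈ 1521 km.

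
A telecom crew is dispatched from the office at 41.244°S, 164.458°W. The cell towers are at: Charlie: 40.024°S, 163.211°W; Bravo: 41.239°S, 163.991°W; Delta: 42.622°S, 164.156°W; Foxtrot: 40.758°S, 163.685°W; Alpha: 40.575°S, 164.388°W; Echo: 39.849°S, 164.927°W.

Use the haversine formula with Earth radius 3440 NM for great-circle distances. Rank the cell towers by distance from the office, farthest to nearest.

Charlie, Echo, Delta, Foxtrot, Alpha, Bravo

Distances from the office:
Charlie 40.024°S, 163.211°W: 92.7 NM
Echo 39.849°S, 164.927°W: 86.4 NM
Delta 42.622°S, 164.156°W: 83.8 NM
Foxtrot 40.758°S, 163.685°W: 45.6 NM
Alpha 40.575°S, 164.388°W: 40.3 NM
Bravo 41.239°S, 163.991°W: 21.1 NM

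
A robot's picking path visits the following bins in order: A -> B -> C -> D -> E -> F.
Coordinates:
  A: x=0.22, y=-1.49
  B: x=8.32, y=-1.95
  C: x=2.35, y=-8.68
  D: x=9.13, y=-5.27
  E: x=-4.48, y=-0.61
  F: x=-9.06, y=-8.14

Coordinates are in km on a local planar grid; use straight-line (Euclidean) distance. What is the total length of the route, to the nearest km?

Leg distances:
A→B: 8.1 km  (cumulative 8.1 km)
B→C: 9.0 km  (cumulative 17.1 km)
C→D: 7.6 km  (cumulative 24.7 km)
D→E: 14.4 km  (cumulative 39.1 km)
E→F: 8.8 km  (cumulative 47.9 km)
Total route length ≈ 48 km.

48 km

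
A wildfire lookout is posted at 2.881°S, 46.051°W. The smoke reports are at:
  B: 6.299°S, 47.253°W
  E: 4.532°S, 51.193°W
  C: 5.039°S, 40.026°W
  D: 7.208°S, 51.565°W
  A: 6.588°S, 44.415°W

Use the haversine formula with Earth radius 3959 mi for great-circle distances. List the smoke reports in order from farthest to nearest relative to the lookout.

D, C, E, A, B

Computing each great-circle distance from 2.881°S, 46.051°W:
D 7.208°S, 51.565°W: 483.1 mi
C 5.039°S, 40.026°W: 441.3 mi
E 4.532°S, 51.193°W: 372.4 mi
A 6.588°S, 44.415°W: 279.8 mi
B 6.299°S, 47.253°W: 250.3 mi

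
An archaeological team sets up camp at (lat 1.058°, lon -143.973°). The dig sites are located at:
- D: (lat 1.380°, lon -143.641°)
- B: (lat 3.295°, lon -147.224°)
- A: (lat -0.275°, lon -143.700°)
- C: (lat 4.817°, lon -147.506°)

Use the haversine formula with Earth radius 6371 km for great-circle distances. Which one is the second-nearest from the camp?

A

Distances from the camp ((lat 1.058°, lon -143.973°)):
D: 51.4 km
A: 151.3 km
B: 438.6 km
C: 573.2 km
The second-nearest is A at 151.3 km.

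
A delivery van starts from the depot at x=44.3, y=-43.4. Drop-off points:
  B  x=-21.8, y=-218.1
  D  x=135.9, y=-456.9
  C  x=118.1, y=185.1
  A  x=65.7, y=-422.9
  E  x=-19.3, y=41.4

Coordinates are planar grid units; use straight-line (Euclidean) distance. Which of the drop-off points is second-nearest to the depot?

B

Distance to each, sorted:
E: 106.0
B: 186.8
C: 240.1
A: 380.1
D: 423.5
The second-nearest is B at 186.8.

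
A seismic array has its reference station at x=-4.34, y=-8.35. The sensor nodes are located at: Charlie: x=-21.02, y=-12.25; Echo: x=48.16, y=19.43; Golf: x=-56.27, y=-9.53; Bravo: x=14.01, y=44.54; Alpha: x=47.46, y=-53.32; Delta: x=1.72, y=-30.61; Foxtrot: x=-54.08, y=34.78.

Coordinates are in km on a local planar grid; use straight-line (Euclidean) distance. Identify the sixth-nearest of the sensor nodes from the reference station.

Foxtrot

Distance to each, sorted:
Charlie: 17.1 km
Delta: 23.1 km
Golf: 51.9 km
Bravo: 56.0 km
Echo: 59.4 km
Foxtrot: 65.8 km
Alpha: 68.6 km
The sixth-nearest is Foxtrot at 65.8 km.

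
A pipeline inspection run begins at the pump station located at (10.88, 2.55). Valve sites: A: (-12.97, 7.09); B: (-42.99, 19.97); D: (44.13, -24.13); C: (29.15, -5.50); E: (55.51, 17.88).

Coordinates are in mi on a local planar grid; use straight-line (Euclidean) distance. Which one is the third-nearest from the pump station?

Distance to each, sorted:
C: 20.0 mi
A: 24.3 mi
D: 42.6 mi
E: 47.2 mi
B: 56.6 mi
The third-nearest is D at 42.6 mi.

D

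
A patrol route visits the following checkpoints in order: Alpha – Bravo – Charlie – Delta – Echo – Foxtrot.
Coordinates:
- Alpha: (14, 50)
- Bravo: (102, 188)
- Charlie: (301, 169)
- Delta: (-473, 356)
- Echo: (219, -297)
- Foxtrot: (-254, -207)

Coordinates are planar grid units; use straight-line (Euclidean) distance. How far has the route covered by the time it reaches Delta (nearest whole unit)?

Leg distances:
Alpha→Bravo: 163.7  (cumulative 163.7)
Bravo→Charlie: 199.9  (cumulative 363.6)
Charlie→Delta: 796.3  (cumulative 1159.8)
Cumulative distance at Delta ≈ 1160.

1160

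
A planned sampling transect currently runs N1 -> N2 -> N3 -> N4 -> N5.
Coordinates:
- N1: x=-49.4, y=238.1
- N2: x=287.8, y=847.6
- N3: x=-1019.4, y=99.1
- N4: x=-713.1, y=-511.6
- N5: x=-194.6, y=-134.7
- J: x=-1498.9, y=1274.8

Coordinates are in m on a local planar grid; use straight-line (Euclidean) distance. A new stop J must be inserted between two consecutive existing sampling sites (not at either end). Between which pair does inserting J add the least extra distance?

between N2 and N3

Added distance for inserting J between each consecutive pair:
N1–N2: 2922.6 m
N2–N3: 1600.5 m
N3–N4: 2538.1 m
N4–N5: 3231.0 m
Smallest added distance is 1600.5 m, inserting between N2 and N3.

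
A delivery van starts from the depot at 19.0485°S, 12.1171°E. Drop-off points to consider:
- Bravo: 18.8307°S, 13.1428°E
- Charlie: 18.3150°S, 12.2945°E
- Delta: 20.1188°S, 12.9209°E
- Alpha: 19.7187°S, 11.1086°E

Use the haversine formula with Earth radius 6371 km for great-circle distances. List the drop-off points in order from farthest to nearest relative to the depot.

Distance from the depot at 19.0485°S, 12.1171°E to each:
Delta 20.1188°S, 12.9209°E: 145.8 km
Alpha 19.7187°S, 11.1086°E: 129.4 km
Bravo 18.8307°S, 13.1428°E: 110.6 km
Charlie 18.3150°S, 12.2945°E: 83.7 km

Delta, Alpha, Bravo, Charlie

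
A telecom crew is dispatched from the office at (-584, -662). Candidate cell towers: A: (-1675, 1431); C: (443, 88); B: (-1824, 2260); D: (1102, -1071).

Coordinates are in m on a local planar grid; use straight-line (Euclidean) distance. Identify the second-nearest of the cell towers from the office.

D

Distance to each, sorted:
C: 1271.7 m
D: 1734.9 m
A: 2360.3 m
B: 3174.2 m
The second-nearest is D at 1734.9 m.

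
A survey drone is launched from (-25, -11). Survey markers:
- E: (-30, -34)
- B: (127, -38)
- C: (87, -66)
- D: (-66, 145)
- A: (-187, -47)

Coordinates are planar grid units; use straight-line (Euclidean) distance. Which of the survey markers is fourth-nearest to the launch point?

Distance to each, sorted:
E: 23.5
C: 124.8
B: 154.4
D: 161.3
A: 166.0
The fourth-nearest is D at 161.3.

D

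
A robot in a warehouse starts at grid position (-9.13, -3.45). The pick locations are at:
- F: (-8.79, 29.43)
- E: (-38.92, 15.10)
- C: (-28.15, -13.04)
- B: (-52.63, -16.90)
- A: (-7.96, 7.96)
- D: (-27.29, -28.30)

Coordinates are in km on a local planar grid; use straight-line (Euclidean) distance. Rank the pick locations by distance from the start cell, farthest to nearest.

B, E, F, D, C, A

Distances from the start cell:
B (-52.63, -16.90): 45.5 km
E (-38.92, 15.10): 35.1 km
F (-8.79, 29.43): 32.9 km
D (-27.29, -28.30): 30.8 km
C (-28.15, -13.04): 21.3 km
A (-7.96, 7.96): 11.5 km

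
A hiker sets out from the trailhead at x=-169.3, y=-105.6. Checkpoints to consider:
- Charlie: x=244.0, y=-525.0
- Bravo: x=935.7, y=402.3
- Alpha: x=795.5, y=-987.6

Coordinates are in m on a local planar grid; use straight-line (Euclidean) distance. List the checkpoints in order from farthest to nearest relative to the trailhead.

Distances from the trailhead:
Alpha x=795.5, y=-987.6: 1307.2 m
Bravo x=935.7, y=402.3: 1216.1 m
Charlie x=244.0, y=-525.0: 588.8 m

Alpha, Bravo, Charlie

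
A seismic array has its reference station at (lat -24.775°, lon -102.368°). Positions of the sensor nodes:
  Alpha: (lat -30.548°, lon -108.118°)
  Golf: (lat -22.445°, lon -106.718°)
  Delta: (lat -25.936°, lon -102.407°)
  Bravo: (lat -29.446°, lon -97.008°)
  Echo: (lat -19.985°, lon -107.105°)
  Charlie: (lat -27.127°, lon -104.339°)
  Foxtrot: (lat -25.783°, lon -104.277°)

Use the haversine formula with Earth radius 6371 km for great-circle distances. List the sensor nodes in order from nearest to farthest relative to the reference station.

Delta, Foxtrot, Charlie, Golf, Echo, Bravo, Alpha

Computing each great-circle distance from (lat -24.775°, lon -102.368°):
Delta (lat -25.936°, lon -102.407°): 129.2 km
Foxtrot (lat -25.783°, lon -104.277°): 222.3 km
Charlie (lat -27.127°, lon -104.339°): 327.4 km
Golf (lat -22.445°, lon -106.718°): 513.3 km
Echo (lat -19.985°, lon -107.105°): 721.6 km
Bravo (lat -29.446°, lon -97.008°): 742.2 km
Alpha (lat -30.548°, lon -108.118°): 855.7 km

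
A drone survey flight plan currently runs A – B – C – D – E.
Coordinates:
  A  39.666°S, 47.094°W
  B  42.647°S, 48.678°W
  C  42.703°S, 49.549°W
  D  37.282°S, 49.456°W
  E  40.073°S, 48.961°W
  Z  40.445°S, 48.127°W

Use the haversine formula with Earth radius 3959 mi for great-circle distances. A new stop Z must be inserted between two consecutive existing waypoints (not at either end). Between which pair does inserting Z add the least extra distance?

between A and B

Added distance for inserting Z between each consecutive pair:
A–B: 9.7 mi
B–C: 282.8 mi
C–D: 27.8 mi
D–E: 86.2 mi
Smallest added distance is 9.7 mi, inserting between A and B.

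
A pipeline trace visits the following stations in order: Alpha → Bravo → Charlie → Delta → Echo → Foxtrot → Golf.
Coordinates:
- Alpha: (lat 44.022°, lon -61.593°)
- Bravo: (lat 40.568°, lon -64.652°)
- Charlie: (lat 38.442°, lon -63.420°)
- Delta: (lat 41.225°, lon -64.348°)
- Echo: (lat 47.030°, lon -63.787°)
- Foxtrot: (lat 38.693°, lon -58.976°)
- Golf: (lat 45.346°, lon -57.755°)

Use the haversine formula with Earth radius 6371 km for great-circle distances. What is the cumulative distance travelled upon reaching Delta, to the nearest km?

Leg distances:
Alpha→Bravo: 459.1 km  (cumulative 459.1 km)
Bravo→Charlie: 258.9 km  (cumulative 718.0 km)
Charlie→Delta: 319.4 km  (cumulative 1037.4 km)
Cumulative distance at Delta ≈ 1037 km.

1037 km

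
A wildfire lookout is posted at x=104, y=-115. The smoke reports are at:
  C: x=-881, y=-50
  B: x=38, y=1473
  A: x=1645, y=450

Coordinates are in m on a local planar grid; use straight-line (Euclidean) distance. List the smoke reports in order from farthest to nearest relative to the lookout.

Distance from the lookout at x=104, y=-115 to each:
A x=1645, y=450: 1641.3 m
B x=38, y=1473: 1589.4 m
C x=-881, y=-50: 987.1 m

A, B, C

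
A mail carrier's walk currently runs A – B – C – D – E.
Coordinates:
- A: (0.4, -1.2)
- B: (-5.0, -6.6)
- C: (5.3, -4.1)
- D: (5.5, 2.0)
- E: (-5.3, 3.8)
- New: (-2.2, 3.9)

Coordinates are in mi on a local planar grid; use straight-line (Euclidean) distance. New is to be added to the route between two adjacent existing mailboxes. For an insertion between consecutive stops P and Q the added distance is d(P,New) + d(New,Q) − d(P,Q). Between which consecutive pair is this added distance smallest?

Added distance for inserting New between each consecutive pair:
A–B: 9.0 mi
B–C: 11.2 mi
C–D: 12.8 mi
D–E: 0.1 mi
Smallest added distance is 0.1 mi, inserting between D and E.

between D and E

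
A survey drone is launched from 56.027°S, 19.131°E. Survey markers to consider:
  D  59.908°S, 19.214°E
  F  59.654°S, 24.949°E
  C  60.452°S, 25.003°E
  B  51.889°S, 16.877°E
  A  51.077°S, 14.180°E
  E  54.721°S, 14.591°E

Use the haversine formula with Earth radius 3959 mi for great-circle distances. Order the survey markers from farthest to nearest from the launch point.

A, C, F, B, D, E

Distance from the launch point at 56.027°S, 19.131°E to each:
A 51.077°S, 14.180°E: 397.6 mi
C 60.452°S, 25.003°E: 372.7 mi
F 59.654°S, 24.949°E: 329.3 mi
B 51.889°S, 16.877°E: 300.2 mi
D 59.908°S, 19.214°E: 268.2 mi
E 54.721°S, 14.591°E: 199.7 mi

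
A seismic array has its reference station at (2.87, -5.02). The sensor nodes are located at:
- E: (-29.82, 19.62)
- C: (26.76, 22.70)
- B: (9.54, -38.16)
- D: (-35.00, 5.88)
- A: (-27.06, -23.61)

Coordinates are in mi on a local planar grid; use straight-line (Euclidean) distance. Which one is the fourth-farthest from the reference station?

A

Distances from the reference station ((2.87, -5.02)):
E: 40.9 mi
D: 39.4 mi
C: 36.6 mi
A: 35.2 mi
B: 33.8 mi
The fourth-farthest is A at 35.2 mi.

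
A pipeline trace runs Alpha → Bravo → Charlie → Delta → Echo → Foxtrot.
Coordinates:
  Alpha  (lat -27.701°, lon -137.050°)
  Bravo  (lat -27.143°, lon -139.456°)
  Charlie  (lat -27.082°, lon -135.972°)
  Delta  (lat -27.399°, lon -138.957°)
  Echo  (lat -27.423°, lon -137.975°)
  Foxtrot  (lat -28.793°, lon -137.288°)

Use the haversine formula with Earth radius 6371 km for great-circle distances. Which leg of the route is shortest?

Delta–Echo

Leg distances:
Alpha→Bravo: 245.4 km
Bravo→Charlie: 344.9 km
Charlie→Delta: 297.2 km
Delta→Echo: 97.0 km
Echo→Foxtrot: 166.6 km
The shortest leg is Delta–Echo at 97.0 km.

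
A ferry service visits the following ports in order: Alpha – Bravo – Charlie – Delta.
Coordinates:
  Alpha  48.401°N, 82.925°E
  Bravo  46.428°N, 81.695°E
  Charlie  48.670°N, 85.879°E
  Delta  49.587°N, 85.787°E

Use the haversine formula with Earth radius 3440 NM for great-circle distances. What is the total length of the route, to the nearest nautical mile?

Leg distances:
Alpha→Bravo: 128.6 NM  (cumulative 128.6 NM)
Bravo→Charlie: 216.4 NM  (cumulative 345.0 NM)
Charlie→Delta: 55.2 NM  (cumulative 400.2 NM)
Total route length ≈ 400 NM.

400 NM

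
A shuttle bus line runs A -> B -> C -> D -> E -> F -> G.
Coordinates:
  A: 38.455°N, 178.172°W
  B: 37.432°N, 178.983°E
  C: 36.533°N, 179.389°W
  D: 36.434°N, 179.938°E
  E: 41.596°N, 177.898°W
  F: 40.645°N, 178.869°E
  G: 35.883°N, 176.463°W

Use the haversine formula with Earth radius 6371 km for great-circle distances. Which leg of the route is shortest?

Leg distances:
A→B: 274.2 km
B→C: 175.8 km
C→D: 61.2 km
D→E: 603.6 km
E→F: 290.7 km
F→G: 668.0 km
The shortest leg is C–D at 61.2 km.

C–D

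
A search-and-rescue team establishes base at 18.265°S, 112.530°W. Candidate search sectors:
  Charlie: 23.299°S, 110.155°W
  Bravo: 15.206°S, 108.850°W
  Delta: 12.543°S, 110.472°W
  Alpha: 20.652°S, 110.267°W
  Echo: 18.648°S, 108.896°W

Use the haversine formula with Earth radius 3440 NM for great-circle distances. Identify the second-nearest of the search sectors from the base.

Distances from the base (18.265°S, 112.530°W):
Alpha: 192.2 NM
Echo: 208.2 NM
Bravo: 280.2 NM
Charlie: 330.3 NM
Delta: 363.6 NM
The second-nearest is Echo at 208.2 NM.

Echo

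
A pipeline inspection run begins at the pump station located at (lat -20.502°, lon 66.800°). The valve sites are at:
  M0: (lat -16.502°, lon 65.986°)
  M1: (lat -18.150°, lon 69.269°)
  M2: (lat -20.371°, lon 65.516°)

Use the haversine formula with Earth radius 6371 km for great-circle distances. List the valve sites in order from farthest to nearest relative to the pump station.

Distances from the pump station:
M0 (lat -16.502°, lon 65.986°): 453.0 km
M1 (lat -18.150°, lon 69.269°): 368.1 km
M2 (lat -20.371°, lon 65.516°): 134.6 km

M0, M1, M2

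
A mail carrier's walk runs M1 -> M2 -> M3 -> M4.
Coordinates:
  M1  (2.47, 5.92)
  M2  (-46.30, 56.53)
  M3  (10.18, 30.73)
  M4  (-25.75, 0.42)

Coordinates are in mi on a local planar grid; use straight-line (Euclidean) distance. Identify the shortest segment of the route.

M3–M4

Leg distances:
M1→M2: 70.3 mi
M2→M3: 62.1 mi
M3→M4: 47.0 mi
The shortest leg is M3–M4 at 47.0 mi.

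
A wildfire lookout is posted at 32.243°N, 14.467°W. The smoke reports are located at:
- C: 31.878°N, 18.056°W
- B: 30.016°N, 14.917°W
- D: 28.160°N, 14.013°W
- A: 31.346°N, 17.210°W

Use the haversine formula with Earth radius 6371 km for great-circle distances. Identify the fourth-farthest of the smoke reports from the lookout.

Distances from the lookout (32.243°N, 14.467°W):
D: 456.1 km
C: 340.6 km
A: 277.8 km
B: 251.3 km
The fourth-farthest is B at 251.3 km.

B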